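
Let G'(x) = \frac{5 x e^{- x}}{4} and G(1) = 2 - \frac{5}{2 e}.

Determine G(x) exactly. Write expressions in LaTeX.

G'(x) has the shape u'v + uv' for u = - \frac{5 x}{4} - \frac{5}{4} and v = e^{- x} — it is the derivative of the product u*v.
A general antiderivative is \frac{\left(- 5 x - 5\right) e^{- x}}{4} + C.
The condition gives C = 2 - \frac{5}{2 e} - (- \frac{5}{2 e}) = 2.
So G(x) = \frac{\left(- 5 x - 5\right) e^{- x}}{4} + 2.
Check: d/dx[\frac{\left(- 5 x - 5\right) e^{- x}}{4} + 2] = \frac{5 x e^{- x}}{4} = G'(x).

G(x) = \frac{\left(- 5 x - 5\right) e^{- x}}{4} + 2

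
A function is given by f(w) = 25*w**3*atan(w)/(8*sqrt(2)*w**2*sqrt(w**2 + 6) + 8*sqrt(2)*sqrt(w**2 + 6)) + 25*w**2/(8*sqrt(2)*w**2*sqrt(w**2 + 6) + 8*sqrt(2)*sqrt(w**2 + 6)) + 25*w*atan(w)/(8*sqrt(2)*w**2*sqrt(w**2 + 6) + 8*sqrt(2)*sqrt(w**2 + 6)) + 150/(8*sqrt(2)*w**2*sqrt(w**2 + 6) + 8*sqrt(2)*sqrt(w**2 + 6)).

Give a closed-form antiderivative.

f has the shape u'v + uv' for u = 25*sqrt(w**2/2 + 3)/8 and v = atan(w) — it is the derivative of the product u*v.
Check: d/dw[25*sqrt(2)*sqrt(w**2 + 6)*atan(w)/16] = (25*sqrt(2)*w**3*atan(w) + 25*sqrt(2)*w**2 + 25*sqrt(2)*w*atan(w) + 150*sqrt(2))/(16*w**2*sqrt(w**2 + 6) + 16*sqrt(w**2 + 6)), which equals f(w).

An antiderivative is F(w) = 25*sqrt(2)*sqrt(w**2 + 6)*atan(w)/16.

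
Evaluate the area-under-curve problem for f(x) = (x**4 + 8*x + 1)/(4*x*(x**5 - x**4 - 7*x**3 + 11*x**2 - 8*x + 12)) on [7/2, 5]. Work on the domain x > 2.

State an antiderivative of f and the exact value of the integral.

The denominator factors as 4*x*(x - 2)**2*(x + 3)*(x**2 + 1); partial fractions split f into directly integrable pieces: (23*x + 61)/(500*(x**2 + 1)) - 29/(1500*(x + 3)) - 19/(400*(x - 2)) + 33/(200*(x - 2)**2) + 1/(48*x).
F(x) = log(x)/48 - 19*log(x - 2)/400 - 29*log(x + 3)/1500 + 23*log(x**2 + 1)/1000 + 61*atan(x)/500 - 33/(200*x - 400) is an antiderivative of f.
Check: d/dx[log(x)/48 - 19*log(x - 2)/400 - 29*log(x + 3)/1500 + 23*log(x**2 + 1)/1000 + 61*atan(x)/500 - 33/(200*x - 400)] = (x**4 + 8*x + 1)/(4*x**6 - 4*x**5 - 28*x**4 + 44*x**3 - 32*x**2 + 48*x), which equals f(x).
F(5) = -11/200 - 19*log(3)/400 - 29*log(8)/1500 + log(5)/48 + 23*log(26)/1000 + 61*atan(5)/500; F(7/2) = -11/100 - 29*log(13/2)/1500 - 19*log(3/2)/400 + log(7/2)/48 + 23*log(53/4)/1000 + 61*atan(7/2)/500.
Integral = F(5) - F(7/2) = -61*atan(7/2)/500 - 23*log(53/4)/1000 - 19*log(3)/400 - 29*log(8)/1500 - log(7/2)/48 + 19*log(3/2)/400 + log(5)/48 + 29*log(13/2)/1500 + 11/200 + 23*log(26)/1000 + 61*atan(5)/500.

Antiderivative: F(x) = log(x)/48 - 19*log(x - 2)/400 - 29*log(x + 3)/1500 + 23*log(x**2 + 1)/1000 + 61*atan(x)/500 - 33/(200*x - 400); value = -61*atan(7/2)/500 - 23*log(53/4)/1000 - 19*log(3)/400 - 29*log(8)/1500 - log(7/2)/48 + 19*log(3/2)/400 + log(5)/48 + 29*log(13/2)/1500 + 11/200 + 23*log(26)/1000 + 61*atan(5)/500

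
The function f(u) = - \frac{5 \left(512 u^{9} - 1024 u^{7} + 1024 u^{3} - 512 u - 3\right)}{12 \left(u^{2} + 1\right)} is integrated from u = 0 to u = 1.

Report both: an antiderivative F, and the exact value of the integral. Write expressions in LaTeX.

For F(u) to be correct the identity F'(u) - f(u) = 0 must hold.
F(u) = - \frac{80 u^{8}}{3} + \frac{320 u^{6}}{3} - 160 u^{4} + \frac{320 u^{2}}{3} + \frac{5 \operatorname{atan}{\left(u \right)}}{4} is an antiderivative of f.
Check: d/du[- \frac{80 u^{8}}{3} + \frac{320 u^{6}}{3} - 160 u^{4} + \frac{320 u^{2}}{3} + \frac{5 \operatorname{atan}{\left(u \right)}}{4}] = \frac{- 2560 u^{9} + 5120 u^{7} - 5120 u^{3} + 2560 u + 15}{12 u^{2} + 12}, which equals f(u).
F(1) = \frac{5 \pi}{16} + \frac{80}{3}; F(0) = 0.
Integral = F(1) - F(0) = \frac{5 \pi}{16} + \frac{80}{3}.

Antiderivative: F(u) = - \frac{80 u^{8}}{3} + \frac{320 u^{6}}{3} - 160 u^{4} + \frac{320 u^{2}}{3} + \frac{5 \operatorname{atan}{\left(u \right)}}{4}; value = \frac{5 \pi}{16} + \frac{80}{3}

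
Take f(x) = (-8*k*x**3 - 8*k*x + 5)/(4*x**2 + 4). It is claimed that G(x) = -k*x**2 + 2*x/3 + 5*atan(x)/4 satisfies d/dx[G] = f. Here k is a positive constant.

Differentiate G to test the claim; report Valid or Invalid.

d/dx[G] = (-24*k*x**3 - 24*k*x + 8*x**2 + 23)/(12*x**2 + 12)
d/dx[G] - f(x) = 2/3 != 0.

Invalid: d/dx[G] - f = 2/3, which is not 0.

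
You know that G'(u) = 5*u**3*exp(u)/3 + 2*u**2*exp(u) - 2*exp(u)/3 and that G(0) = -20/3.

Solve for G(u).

G(u) = 5*u**3*exp(u)/3 - 3*u**2*exp(u) + 6*u*exp(u) - 20*exp(u)/3

G'(u) has the shape v'r + vr' for v = 5*u**3/3 - 3*u**2 + 6*u - 20/3 and r = exp(u) — it is the derivative of the product v*r.
A general antiderivative is (5*u**3 - 9*u**2 + 18*u - 20)*exp(u)/3 + C.
The condition gives C = -20/3 - (-20/3) = 0.
So G(u) = 5*u**3*exp(u)/3 - 3*u**2*exp(u) + 6*u*exp(u) - 20*exp(u)/3.
Check: d/du[5*u**3*exp(u)/3 - 3*u**2*exp(u) + 6*u*exp(u) - 20*exp(u)/3] = 5*u**3*exp(u)/3 + 2*u**2*exp(u) - 2*exp(u)/3 = G'(u).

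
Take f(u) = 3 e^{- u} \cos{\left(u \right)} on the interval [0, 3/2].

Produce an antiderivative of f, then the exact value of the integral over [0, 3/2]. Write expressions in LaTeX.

Antiderivative: F(u) = \frac{3 e^{- u} \sin{\left(u \right)}}{2} - \frac{3 e^{- u} \cos{\left(u \right)}}{2}; value = - \frac{3 \cos{\left(\frac{3}{2} \right)}}{2 e^{\frac{3}{2}}} + \frac{3 \sin{\left(\frac{3}{2} \right)}}{2 e^{\frac{3}{2}}} + \frac{3}{2}

Any candidate F(u) must reproduce f(u) exactly when differentiated.
F(u) = \frac{3 e^{- u} \sin{\left(u \right)}}{2} - \frac{3 e^{- u} \cos{\left(u \right)}}{2} is an antiderivative of f.
Check: d/du[\frac{3 e^{- u} \sin{\left(u \right)}}{2} - \frac{3 e^{- u} \cos{\left(u \right)}}{2}] = 3 e^{- u} \cos{\left(u \right)} = f(u).
F(3/2) = - \frac{3 \cos{\left(\frac{3}{2} \right)}}{2 e^{\frac{3}{2}}} + \frac{3 \sin{\left(\frac{3}{2} \right)}}{2 e^{\frac{3}{2}}}; F(0) = - \frac{3}{2}.
Integral = F(3/2) - F(0) = - \frac{3 \cos{\left(\frac{3}{2} \right)}}{2 e^{\frac{3}{2}}} + \frac{3 \sin{\left(\frac{3}{2} \right)}}{2 e^{\frac{3}{2}}} + \frac{3}{2}.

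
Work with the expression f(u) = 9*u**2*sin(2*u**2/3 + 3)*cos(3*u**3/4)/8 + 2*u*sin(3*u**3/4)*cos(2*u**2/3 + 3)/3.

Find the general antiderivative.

f has the shape v'r + vr' for v = sin(3*u**3/4)/2 and r = sin(2*u**2/3 + 3) — it is the derivative of the product v*r.
Check: d/du[sin(3*u**3/4)*sin(2*u**2/3 + 3)/2] = 9*u**2*sin(2*u**2/3 + 3)*cos(3*u**3/4)/8 + 2*u*sin(3*u**3/4)*cos(2*u**2/3 + 3)/3 = f(u).

F(u) = sin(3*u**3/4)*sin(2*u**2/3 + 3)/2 + C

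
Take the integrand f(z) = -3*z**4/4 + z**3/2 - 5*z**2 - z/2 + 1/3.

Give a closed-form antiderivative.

The integrand splits into summands that can be handled one at a time.
Check: d/dz[-3*z**5/20 + z**4/8 - 5*z**3/3 - z**2/4 + z/3] = -3*z**4/4 + z**3/2 - 5*z**2 - z/2 + 1/3 = f(z).

An antiderivative is F(z) = -3*z**5/20 + z**4/8 - 5*z**3/3 - z**2/4 + z/3.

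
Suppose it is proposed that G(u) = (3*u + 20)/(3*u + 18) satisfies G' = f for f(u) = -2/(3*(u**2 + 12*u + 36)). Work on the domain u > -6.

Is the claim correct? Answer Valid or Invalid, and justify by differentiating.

Valid: G'(u) = f(u).

d/du[G] = -2/(3*u**2 + 36*u + 108)
This equals f(u) exactly, so the claim holds.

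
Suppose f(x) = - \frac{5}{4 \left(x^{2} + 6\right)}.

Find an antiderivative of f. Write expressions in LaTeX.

An antiderivative is F(x) = - \frac{5 \sqrt{6} \operatorname{atan}{\left(\frac{\sqrt{6} x}{6} \right)}}{24}.

Whatever form F(x) takes, F'(x) = f(x) is non-negotiable.
Check: d/dx[- \frac{5 \sqrt{6} \operatorname{atan}{\left(\frac{\sqrt{6} x}{6} \right)}}{24}] = - \frac{5}{4 x^{2} + 24}, which equals f(x).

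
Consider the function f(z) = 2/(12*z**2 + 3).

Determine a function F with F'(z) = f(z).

For F(z) to be correct the identity F'(z) - f(z) = 0 must hold.
Check: d/dz[atan(2*z)/3] = 2/(12*z**2 + 3) = f(z).

An antiderivative is F(z) = atan(2*z)/3.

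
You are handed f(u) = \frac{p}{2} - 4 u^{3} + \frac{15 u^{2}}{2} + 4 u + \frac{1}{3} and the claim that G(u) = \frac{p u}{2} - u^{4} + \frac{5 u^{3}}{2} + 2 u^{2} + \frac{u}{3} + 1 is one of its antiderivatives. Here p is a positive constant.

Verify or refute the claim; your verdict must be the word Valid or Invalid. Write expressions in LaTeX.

d/du[G] = \frac{p}{2} - 4 u^{3} + \frac{15 u^{2}}{2} + 4 u + \frac{1}{3}
This equals f(u) exactly, so the claim holds.

Valid: G'(u) = f(u).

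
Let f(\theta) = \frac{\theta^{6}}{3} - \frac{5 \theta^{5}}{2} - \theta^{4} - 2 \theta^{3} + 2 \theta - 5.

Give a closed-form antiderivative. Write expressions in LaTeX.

The integrand splits into summands that can be handled one at a time.
Check: d/d\theta[\frac{\theta^{7}}{21} - \frac{5 \theta^{6}}{12} - \frac{\theta^{5}}{5} - \frac{\theta^{4}}{2} + \theta^{2} - 5 \theta] = \frac{\theta^{6}}{3} - \frac{5 \theta^{5}}{2} - \theta^{4} - 2 \theta^{3} + 2 \theta - 5 = f(\theta).

An antiderivative is F(\theta) = \frac{\theta^{7}}{21} - \frac{5 \theta^{6}}{12} - \frac{\theta^{5}}{5} - \frac{\theta^{4}}{2} + \theta^{2} - 5 \theta.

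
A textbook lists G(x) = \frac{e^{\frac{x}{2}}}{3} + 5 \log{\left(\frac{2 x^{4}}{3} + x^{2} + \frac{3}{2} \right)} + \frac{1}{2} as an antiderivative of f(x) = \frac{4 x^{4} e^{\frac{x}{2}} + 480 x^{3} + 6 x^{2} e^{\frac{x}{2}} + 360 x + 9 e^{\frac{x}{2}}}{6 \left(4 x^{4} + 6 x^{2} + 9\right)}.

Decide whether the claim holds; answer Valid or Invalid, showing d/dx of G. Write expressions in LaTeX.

Valid: G'(x) = f(x).

d/dx[G] = \frac{4 x^{4} e^{\frac{x}{2}} + 480 x^{3} + 6 x^{2} e^{\frac{x}{2}} + 360 x + 9 e^{\frac{x}{2}}}{24 x^{4} + 36 x^{2} + 54}
This equals f(x) exactly, so the claim holds.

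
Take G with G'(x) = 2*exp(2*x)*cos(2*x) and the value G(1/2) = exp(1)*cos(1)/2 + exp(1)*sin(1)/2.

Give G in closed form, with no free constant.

G(x) = (sin(2*x) + cos(2*x))*exp(2*x)/2

For G(x) to be correct, d/dx[G] must agree with the stated G'(x) identically.
A general antiderivative is exp(2*x)*sin(2*x)/2 + exp(2*x)*cos(2*x)/2 + C.
The condition gives C = exp(1)*cos(1)/2 + exp(1)*sin(1)/2 - (exp(1)*cos(1)/2 + exp(1)*sin(1)/2) = 0.
So G(x) = (sin(2*x) + cos(2*x))*exp(2*x)/2.
Check: d/dx[(sin(2*x) + cos(2*x))*exp(2*x)/2] = 2*exp(2*x)*cos(2*x) = G'(x).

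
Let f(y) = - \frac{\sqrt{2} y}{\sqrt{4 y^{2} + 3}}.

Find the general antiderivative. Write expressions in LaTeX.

f matches the chain-rule pattern g'(h)*h' with inner function h(y) = 2 y^{2} + \frac{3}{2}; substituting u = h(y) collapses the integral.
Check: d/dy[- \frac{\sqrt{2} \sqrt{4 y^{2} + 3}}{4}] = - \frac{\sqrt{2} y}{\sqrt{4 y^{2} + 3}} = f(y).

F(y) = - \frac{\sqrt{2} \sqrt{4 y^{2} + 3}}{4} + C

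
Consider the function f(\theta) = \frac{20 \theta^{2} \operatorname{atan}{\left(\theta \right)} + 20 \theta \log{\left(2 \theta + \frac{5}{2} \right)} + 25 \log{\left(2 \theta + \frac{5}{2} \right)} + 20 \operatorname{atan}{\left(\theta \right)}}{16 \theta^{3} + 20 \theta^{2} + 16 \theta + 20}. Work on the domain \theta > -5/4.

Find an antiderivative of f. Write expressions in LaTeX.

f has the shape u'v + uv' for u = \frac{5 \operatorname{atan}{\left(\theta \right)}}{4} and v = \log{\left(2 \theta + \frac{5}{2} \right)} — it is the derivative of the product u*v.
Check: d/d\theta[\frac{5 \log{\left(2 \theta + \frac{5}{2} \right)} \operatorname{atan}{\left(\theta \right)}}{4}] = \frac{20 \theta^{2} \operatorname{atan}{\left(\theta \right)} + 20 \theta \log{\left(2 \theta + \frac{5}{2} \right)} + 25 \log{\left(2 \theta + \frac{5}{2} \right)} + 20 \operatorname{atan}{\left(\theta \right)}}{16 \theta^{3} + 20 \theta^{2} + 16 \theta + 20} = f(\theta).

An antiderivative is F(\theta) = \frac{5 \log{\left(2 \theta + \frac{5}{2} \right)} \operatorname{atan}{\left(\theta \right)}}{4}.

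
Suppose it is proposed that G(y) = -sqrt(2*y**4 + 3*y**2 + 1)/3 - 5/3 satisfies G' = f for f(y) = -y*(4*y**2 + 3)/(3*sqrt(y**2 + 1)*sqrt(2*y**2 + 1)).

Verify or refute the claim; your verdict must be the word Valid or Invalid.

Valid - differentiating G returns exactly f.

d/dy[G] = (-4*y**3 - 3*y)/(3*sqrt(2*y**4 + 3*y**2 + 1))
This equals f(y) exactly, so the claim holds.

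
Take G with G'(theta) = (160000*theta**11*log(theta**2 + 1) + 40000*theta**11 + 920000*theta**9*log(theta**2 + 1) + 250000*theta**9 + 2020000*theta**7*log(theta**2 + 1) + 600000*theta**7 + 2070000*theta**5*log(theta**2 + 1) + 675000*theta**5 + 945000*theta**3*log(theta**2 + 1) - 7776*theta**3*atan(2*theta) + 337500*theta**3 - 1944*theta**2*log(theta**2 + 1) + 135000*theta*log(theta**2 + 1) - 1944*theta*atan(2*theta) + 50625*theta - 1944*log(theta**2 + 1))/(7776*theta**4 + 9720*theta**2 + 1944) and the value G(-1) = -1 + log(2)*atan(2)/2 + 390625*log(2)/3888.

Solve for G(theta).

Recognize the product-rule pattern: G'(theta) = u'v + uv' with u = (-5*theta**2/3 - 5/2)**4/3 - atan(2*theta)/2, v = log(theta**2 + 1), so integration by parts undoes it.
A general antiderivative is ((-5*theta**2/3 - 5/2)**4/3 - atan(2*theta)/2)*log(theta**2 + 1) + C.
The condition gives C = -1 + log(2)*atan(2)/2 + 390625*log(2)/3888 - (log(2)*atan(2)/2 + 390625*log(2)/3888) = -1.
So G(theta) = ((-5*theta**2/3 - 5/2)**4/3 - atan(2*theta)/2)*log(theta**2 + 1) - 1.
Check: d/dtheta[((-5*theta**2/3 - 5/2)**4/3 - atan(2*theta)/2)*log(theta**2 + 1) - 1] = (160000*theta**11*log(theta**2 + 1) + 40000*theta**11 + 920000*theta**9*log(theta**2 + 1) + 250000*theta**9 + 2020000*theta**7*log(theta**2 + 1) + 600000*theta**7 + 2070000*theta**5*log(theta**2 + 1) + 675000*theta**5 + 945000*theta**3*log(theta**2 + 1) - 7776*theta**3*atan(2*theta) + 337500*theta**3 - 1944*theta**2*log(theta**2 + 1) + 135000*theta*log(theta**2 + 1) - 1944*theta*atan(2*theta) + 50625*theta - 1944*log(theta**2 + 1))/(7776*theta**4 + 9720*theta**2 + 1944) = G'(theta).

G(theta) = ((-5*theta**2/3 - 5/2)**4/3 - atan(2*theta)/2)*log(theta**2 + 1) - 1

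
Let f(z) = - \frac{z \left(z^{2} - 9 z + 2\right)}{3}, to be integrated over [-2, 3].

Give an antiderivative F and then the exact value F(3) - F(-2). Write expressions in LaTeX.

Antiderivative: F(z) = - \frac{z^{2} \left(z^{2} - 12 z + 4\right)}{12}; value = \frac{335}{12}

Whatever form F(z) takes, F'(z) = f(z) is non-negotiable.
F(z) = - \frac{z^{2} \left(z^{2} - 12 z + 4\right)}{12} is an antiderivative of f.
Check: d/dz[- \frac{z^{2} \left(z^{2} - 12 z + 4\right)}{12}] = - \frac{z^{3}}{3} + 3 z^{2} - \frac{2 z}{3}, which equals f(z).
F(3) = \frac{69}{4}; F(-2) = - \frac{32}{3}.
Integral = F(3) - F(-2) = \frac{335}{12}.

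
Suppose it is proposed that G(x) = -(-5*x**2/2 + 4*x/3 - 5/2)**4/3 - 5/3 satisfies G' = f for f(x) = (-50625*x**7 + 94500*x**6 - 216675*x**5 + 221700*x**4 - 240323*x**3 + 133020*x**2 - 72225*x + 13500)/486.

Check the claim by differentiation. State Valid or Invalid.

Valid - the claim checks out under differentiation.

d/dx[G] = -625*x**7/6 + 1750*x**6/9 - 2675*x**5/6 + 36950*x**4/81 - 240323*x**3/486 + 7390*x**2/27 - 2675*x/18 + 250/9
This equals f(x) exactly, so the claim holds.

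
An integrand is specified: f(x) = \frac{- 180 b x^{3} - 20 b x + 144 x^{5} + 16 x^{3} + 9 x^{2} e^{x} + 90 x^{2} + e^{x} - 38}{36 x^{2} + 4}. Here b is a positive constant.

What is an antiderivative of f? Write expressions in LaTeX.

An antiderivative is F(x) = - \frac{5 b x^{2}}{2} + x^{4} + \frac{5 x}{2} + \frac{e^{x}}{4} - 4 \operatorname{atan}{\left(3 x \right)}.

An antiderivative F(x) passes only if d/dx[F] lands on f(x) exactly.
Check: d/dx[- \frac{5 b x^{2}}{2} + x^{4} + \frac{5 x}{2} + \frac{e^{x}}{4} - 4 \operatorname{atan}{\left(3 x \right)}] = \frac{- 180 b x^{3} - 20 b x + 144 x^{5} + 16 x^{3} + 9 x^{2} e^{x} + 90 x^{2} + e^{x} - 38}{36 x^{2} + 4} = f(x).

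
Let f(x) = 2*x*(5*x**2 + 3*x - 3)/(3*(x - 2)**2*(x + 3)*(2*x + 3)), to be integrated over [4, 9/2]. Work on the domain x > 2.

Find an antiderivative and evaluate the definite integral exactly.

The denominator factors as 3*(x - 2)**2*(x + 3)*(2*x + 3); partial fractions split f into directly integrable pieces: -10/(49*(2*x + 3)) + 22/(25*(x + 3)) + 3266/(3675*(x - 2)) + 92/(105*(x - 2)**2).
F(x) = (3266*(x - 2)*log(x - 2) - 375*(x - 2)*log(x + 3/2) + 3234*(x - 2)*log(x + 3) - 3220)/(3675*(x - 2)) is an antiderivative of f.
Check: d/dx[(3266*(x - 2)*log(x - 2) - 375*(x - 2)*log(x + 3/2) + 3234*(x - 2)*log(x + 3) - 3220)/(3675*(x - 2))] = (10*x**3 + 6*x**2 - 6*x)/(6*x**4 + 3*x**3 - 57*x**2 + 108), which equals f(x).
F(9/2) = -184/525 - 5*log(6)/49 + 3266*log(5/2)/3675 + 22*log(15/2)/25; F(4) = -46/105 - 5*log(11/2)/49 + 3266*log(2)/3675 + 22*log(7)/25.
Integral = F(9/2) - F(4) = -22*log(7)/25 - 3266*log(2)/3675 - 5*log(6)/49 + 46/525 + 5*log(11/2)/49 + 3266*log(5/2)/3675 + 22*log(15/2)/25.

Antiderivative: F(x) = (3266*(x - 2)*log(x - 2) - 375*(x - 2)*log(x + 3/2) + 3234*(x - 2)*log(x + 3) - 3220)/(3675*(x - 2)); value = -22*log(7)/25 - 3266*log(2)/3675 - 5*log(6)/49 + 46/525 + 5*log(11/2)/49 + 3266*log(5/2)/3675 + 22*log(15/2)/25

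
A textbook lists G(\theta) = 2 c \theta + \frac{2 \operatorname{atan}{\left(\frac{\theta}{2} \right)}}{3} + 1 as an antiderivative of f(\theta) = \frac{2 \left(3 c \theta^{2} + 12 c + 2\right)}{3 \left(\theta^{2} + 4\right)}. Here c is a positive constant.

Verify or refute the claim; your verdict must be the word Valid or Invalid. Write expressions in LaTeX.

Valid. The derivative of G reproduces f.

d/d\theta[G] = \frac{6 c \theta^{2} + 24 c + 4}{3 \theta^{2} + 12}
This equals f(\theta) exactly, so the claim holds.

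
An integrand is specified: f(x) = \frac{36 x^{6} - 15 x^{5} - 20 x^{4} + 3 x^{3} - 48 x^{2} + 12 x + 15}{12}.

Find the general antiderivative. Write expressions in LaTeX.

F(x) = \frac{3 x^{7}}{7} - \frac{5 x^{6}}{24} - \frac{x^{5}}{3} + \frac{x^{4}}{16} - \frac{4 x^{3}}{3} + \frac{x^{2}}{2} + \frac{5 x}{4} + C

A first test for any F(x): its x-derivative must equal f(x) identically.
Check: d/dx[\frac{3 x^{7}}{7} - \frac{5 x^{6}}{24} - \frac{x^{5}}{3} + \frac{x^{4}}{16} - \frac{4 x^{3}}{3} + \frac{x^{2}}{2} + \frac{5 x}{4}] = 3 x^{6} - \frac{5 x^{5}}{4} - \frac{5 x^{4}}{3} + \frac{x^{3}}{4} - 4 x^{2} + x + \frac{5}{4}, which equals f(x).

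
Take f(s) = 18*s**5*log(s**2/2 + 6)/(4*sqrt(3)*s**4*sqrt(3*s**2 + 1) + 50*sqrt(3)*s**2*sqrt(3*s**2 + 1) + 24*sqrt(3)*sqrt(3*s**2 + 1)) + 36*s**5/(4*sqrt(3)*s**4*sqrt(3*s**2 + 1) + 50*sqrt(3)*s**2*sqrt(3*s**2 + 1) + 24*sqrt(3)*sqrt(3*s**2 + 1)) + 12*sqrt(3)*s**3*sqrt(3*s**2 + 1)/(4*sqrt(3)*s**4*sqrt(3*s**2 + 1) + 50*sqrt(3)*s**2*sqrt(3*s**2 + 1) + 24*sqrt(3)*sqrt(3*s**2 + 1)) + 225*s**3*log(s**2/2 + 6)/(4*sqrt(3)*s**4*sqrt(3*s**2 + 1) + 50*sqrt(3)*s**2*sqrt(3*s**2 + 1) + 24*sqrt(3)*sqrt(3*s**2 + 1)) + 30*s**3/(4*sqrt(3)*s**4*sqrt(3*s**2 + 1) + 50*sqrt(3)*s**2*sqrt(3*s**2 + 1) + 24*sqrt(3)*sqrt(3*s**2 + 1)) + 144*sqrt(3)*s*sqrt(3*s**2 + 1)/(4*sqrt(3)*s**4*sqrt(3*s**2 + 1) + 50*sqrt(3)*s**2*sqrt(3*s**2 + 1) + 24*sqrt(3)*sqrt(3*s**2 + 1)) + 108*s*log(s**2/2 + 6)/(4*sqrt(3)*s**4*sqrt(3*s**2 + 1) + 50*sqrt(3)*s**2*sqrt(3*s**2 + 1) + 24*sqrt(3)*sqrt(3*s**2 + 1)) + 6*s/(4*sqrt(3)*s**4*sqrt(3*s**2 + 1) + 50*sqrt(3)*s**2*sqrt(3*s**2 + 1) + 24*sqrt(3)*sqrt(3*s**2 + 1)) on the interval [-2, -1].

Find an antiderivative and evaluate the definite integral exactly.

Antiderivative: F(s) = sqrt(3)*(3*sqrt(3*s**2 + 1)*log(s**2/2 + 6) + 3*sqrt(3)*log(2*s**2 + 1))/6; value = -sqrt(39)*log(8)/2 - 3*log(9)/2 + 3*log(3)/2 + sqrt(3)*log(13/2)

Integrate term by term and add the pieces.
F(s) = sqrt(3)*(3*sqrt(3*s**2 + 1)*log(s**2/2 + 6) + 3*sqrt(3)*log(2*s**2 + 1))/6 is an antiderivative of f.
Check: d/ds[sqrt(3)*(3*sqrt(3*s**2 + 1)*log(s**2/2 + 6) + 3*sqrt(3)*log(2*s**2 + 1))/6] = (6*sqrt(3)*s**5*log(s**2/2 + 6) + 12*sqrt(3)*s**5 + 12*s**3*sqrt(3*s**2 + 1) + 75*sqrt(3)*s**3*log(s**2/2 + 6) + 10*sqrt(3)*s**3 + 144*s*sqrt(3*s**2 + 1) + 36*sqrt(3)*s*log(s**2/2 + 6) + 2*sqrt(3)*s)/(4*s**4*sqrt(3*s**2 + 1) + 50*s**2*sqrt(3*s**2 + 1) + 24*sqrt(3*s**2 + 1)), which equals f(s).
F(-1) = 3*log(3)/2 + sqrt(3)*log(13/2); F(-2) = 3*log(9)/2 + sqrt(39)*log(8)/2.
Integral = F(-1) - F(-2) = -sqrt(39)*log(8)/2 - 3*log(9)/2 + 3*log(3)/2 + sqrt(3)*log(13/2).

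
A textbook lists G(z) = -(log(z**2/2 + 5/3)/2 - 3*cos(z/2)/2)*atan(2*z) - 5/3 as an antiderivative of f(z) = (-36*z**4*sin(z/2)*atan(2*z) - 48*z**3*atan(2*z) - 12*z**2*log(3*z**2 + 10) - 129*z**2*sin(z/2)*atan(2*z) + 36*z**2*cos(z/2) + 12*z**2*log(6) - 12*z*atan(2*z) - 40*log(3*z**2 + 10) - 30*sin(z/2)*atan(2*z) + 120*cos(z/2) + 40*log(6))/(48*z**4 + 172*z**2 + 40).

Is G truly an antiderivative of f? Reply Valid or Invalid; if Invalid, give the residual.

d/dz[G] = (-36*z**4*sin(z/2)*atan(2*z) - 48*z**3*atan(2*z) - 12*z**2*log(3*z**2 + 10) - 129*z**2*sin(z/2)*atan(2*z) + 36*z**2*cos(z/2) + 12*z**2*log(6) - 12*z*atan(2*z) - 40*log(3*z**2 + 10) - 30*sin(z/2)*atan(2*z) + 120*cos(z/2) + 40*log(6))/(48*z**4 + 172*z**2 + 40)
This equals f(z) exactly, so the claim holds.

Valid: G'(z) = f(z).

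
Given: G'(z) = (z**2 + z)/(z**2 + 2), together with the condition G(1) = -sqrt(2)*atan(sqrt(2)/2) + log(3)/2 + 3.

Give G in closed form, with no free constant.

G(z) = z + log(z**2 + 2)/2 - sqrt(2)*atan(sqrt(2)*z/2) + 2

A candidate passes only if d/dz[G] lands on the given G'(z) exactly.
A general antiderivative is z + log(z**2 + 2)/2 - sqrt(2)*atan(sqrt(2)*z/2) + C.
The condition gives C = -sqrt(2)*atan(sqrt(2)/2) + log(3)/2 + 3 - (-sqrt(2)*atan(sqrt(2)/2) + log(3)/2 + 1) = 2.
So G(z) = z + log(z**2 + 2)/2 - sqrt(2)*atan(sqrt(2)*z/2) + 2.
Check: d/dz[z + log(z**2 + 2)/2 - sqrt(2)*atan(sqrt(2)*z/2) + 2] = (z**2 + z)/(z**2 + 2) = G'(z).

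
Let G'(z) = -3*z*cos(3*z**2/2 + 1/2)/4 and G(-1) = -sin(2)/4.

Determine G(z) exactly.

G(z) = -sin(3*z**2/2 + 1/2)/4

G'(z) matches the chain-rule pattern g'(h)*h' with inner function h(z) = 3*z**2/2 + 1/2; substituting u = h(z) collapses the integral.
A general antiderivative is -sin(3*z**2/2 + 1/2)/4 + C.
The condition gives C = -sin(2)/4 - (-sin(2)/4) = 0.
So G(z) = -sin(3*z**2/2 + 1/2)/4.
Check: d/dz[-sin(3*z**2/2 + 1/2)/4] = -3*z*cos(3*z**2/2 + 1/2)/4 = G'(z).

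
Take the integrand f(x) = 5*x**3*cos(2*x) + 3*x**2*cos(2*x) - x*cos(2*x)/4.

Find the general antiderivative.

F(x) = 5*x**3*sin(2*x)/2 + 3*x**2*sin(2*x)/2 + 15*x**2*cos(2*x)/4 - 31*x*sin(2*x)/8 + 3*x*cos(2*x)/2 - 3*sin(2*x)/4 - 31*cos(2*x)/16 + C

Integrate term by term and add the pieces.
Check: d/dx[5*x**3*sin(2*x)/2 + 3*x**2*sin(2*x)/2 + 15*x**2*cos(2*x)/4 - 31*x*sin(2*x)/8 + 3*x*cos(2*x)/2 - 3*sin(2*x)/4 - 31*cos(2*x)/16] = 5*x**3*cos(2*x) + 3*x**2*cos(2*x) - x*cos(2*x)/4 = f(x).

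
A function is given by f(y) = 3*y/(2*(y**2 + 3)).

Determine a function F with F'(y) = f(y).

The substitution u = y**2 + 3 works: f is exactly (dF/du)*(du/dy) for that inner function.
Check: d/dy[3*log(y**2 + 3)/4] = 3*y/(2*y**2 + 6), which equals f(y).

An antiderivative is F(y) = 3*log(y**2 + 3)/4.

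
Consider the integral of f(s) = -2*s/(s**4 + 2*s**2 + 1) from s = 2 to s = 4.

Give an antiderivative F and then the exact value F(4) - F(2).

Antiderivative: F(s) = 1/(s**2 + 1); value = -12/85

f matches the chain-rule pattern g'(h)*h' with inner function h(s) = 2*s**2 + 2; substituting u = h(s) collapses the integral.
F(s) = 1/(s**2 + 1) is an antiderivative of f.
Check: d/ds[1/(s**2 + 1)] = -2*s/(s**4 + 2*s**2 + 1) = f(s).
F(4) = 1/17; F(2) = 1/5.
Integral = F(4) - F(2) = -12/85.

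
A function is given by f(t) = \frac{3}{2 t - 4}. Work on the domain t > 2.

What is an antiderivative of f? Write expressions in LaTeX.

An antiderivative is F(t) = \frac{3 \log{\left(t - 2 \right)}}{2}.

For F(t) to be correct the identity F'(t) - f(t) = 0 must hold.
Check: d/dt[\frac{3 \log{\left(t - 2 \right)}}{2}] = \frac{3}{2 t - 4} = f(t).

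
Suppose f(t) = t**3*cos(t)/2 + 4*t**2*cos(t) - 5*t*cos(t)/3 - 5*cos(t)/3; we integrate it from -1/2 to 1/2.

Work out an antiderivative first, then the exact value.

Integrate term by term and add the pieces.
F(t) = t**3*sin(t)/2 + 4*t**2*sin(t) + 3*t**2*cos(t)/2 - 14*t*sin(t)/3 + 8*t*cos(t) - 29*sin(t)/3 - 14*cos(t)/3 is an antiderivative of f.
Check: d/dt[t**3*sin(t)/2 + 4*t**2*sin(t) + 3*t**2*cos(t)/2 - 14*t*sin(t)/3 + 8*t*cos(t) - 29*sin(t)/3 - 14*cos(t)/3] = t**3*cos(t)/2 + 4*t**2*cos(t) - 5*t*cos(t)/3 - 5*cos(t)/3 = f(t).
F(1/2) = -175*sin(1/2)/16 - 7*cos(1/2)/24; F(-1/2) = -199*cos(1/2)/24 + 307*sin(1/2)/48.
Integral = F(1/2) - F(-1/2) = -52*sin(1/2)/3 + 8*cos(1/2).

Antiderivative: F(t) = t**3*sin(t)/2 + 4*t**2*sin(t) + 3*t**2*cos(t)/2 - 14*t*sin(t)/3 + 8*t*cos(t) - 29*sin(t)/3 - 14*cos(t)/3; value = -52*sin(1/2)/3 + 8*cos(1/2)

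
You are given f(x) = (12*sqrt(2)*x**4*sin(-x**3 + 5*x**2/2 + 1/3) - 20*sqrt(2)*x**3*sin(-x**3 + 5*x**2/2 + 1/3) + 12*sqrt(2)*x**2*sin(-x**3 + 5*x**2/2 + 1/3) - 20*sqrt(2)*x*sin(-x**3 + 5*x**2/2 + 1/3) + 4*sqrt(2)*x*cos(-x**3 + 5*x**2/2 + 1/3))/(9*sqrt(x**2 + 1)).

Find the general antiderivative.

F(x) = 4*sqrt(2)*sqrt(x**2 + 1)*cos(-x**3 + 5*x**2/2 + 1/3)/9 + C

Recognize the product-rule pattern: f = u'v + uv' with u = 4*sqrt(2*x**2 + 2)/9, v = cos(-x**3 + 5*x**2/2 + 1/3), so integration by parts undoes it.
Check: d/dx[4*sqrt(2)*sqrt(x**2 + 1)*cos(-x**3 + 5*x**2/2 + 1/3)/9] = (12*sqrt(2)*x**4*sin(-x**3 + 5*x**2/2 + 1/3) - 20*sqrt(2)*x**3*sin(-x**3 + 5*x**2/2 + 1/3) + 12*sqrt(2)*x**2*sin(-x**3 + 5*x**2/2 + 1/3) - 20*sqrt(2)*x*sin(-x**3 + 5*x**2/2 + 1/3) + 4*sqrt(2)*x*cos(-x**3 + 5*x**2/2 + 1/3))/(9*sqrt(x**2 + 1)) = f(x).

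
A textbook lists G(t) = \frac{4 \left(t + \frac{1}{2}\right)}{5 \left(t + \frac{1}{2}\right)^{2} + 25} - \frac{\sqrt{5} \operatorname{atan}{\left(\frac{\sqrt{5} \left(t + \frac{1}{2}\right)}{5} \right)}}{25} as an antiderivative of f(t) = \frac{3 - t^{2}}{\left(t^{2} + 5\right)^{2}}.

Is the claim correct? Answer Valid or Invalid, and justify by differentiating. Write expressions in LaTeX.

d/dt[G] = \frac{- 16 t^{2} - 16 t + 44}{16 t^{4} + 32 t^{3} + 184 t^{2} + 168 t + 441}
d/dt[G] - f(t) = \frac{16 t^{5} + 20 t^{4} - 88 t^{3} - 71 t^{2} - 904 t - 223}{16 t^{8} + 32 t^{7} + 344 t^{6} + 488 t^{5} + 2681 t^{4} + 2480 t^{3} + 9010 t^{2} + 4200 t + 11025} != 0.

Invalid: d/dt[G] - f = \frac{16 t^{5} + 20 t^{4} - 88 t^{3} - 71 t^{2} - 904 t - 223}{16 t^{8} + 32 t^{7} + 344 t^{6} + 488 t^{5} + 2681 t^{4} + 2480 t^{3} + 9010 t^{2} + 4200 t + 11025}, which is not 0.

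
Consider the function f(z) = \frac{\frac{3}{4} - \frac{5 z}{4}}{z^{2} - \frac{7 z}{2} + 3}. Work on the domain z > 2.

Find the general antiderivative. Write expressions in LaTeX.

Factor the denominator (2 \left(z - 2\right) \left(2 z - 3\right)) and decompose: f = \frac{9}{2 \left(2 z - 3\right)} - \frac{7}{2 \left(z - 2\right)}; each piece integrates to a log, atan, or power term.
Check: d/dz[- \frac{14 \log{\left(z - 2 \right)} - 9 \log{\left(z - \frac{3}{2} \right)}}{4}] = \frac{3 - 5 z}{4 z^{2} - 14 z + 12}, which equals f(z).

F(z) = - \frac{14 \log{\left(z - 2 \right)} - 9 \log{\left(z - \frac{3}{2} \right)}}{4} + C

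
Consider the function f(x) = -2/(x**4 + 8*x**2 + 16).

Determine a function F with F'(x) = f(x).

Check any antiderivative F(x) by computing F'(x) and comparing it with f(x).
Check: d/dx[(-x**2*atan(x/2) - 2*x - 4*atan(x/2))/(8*x**2 + 32)] = -2/(x**4 + 8*x**2 + 16) = f(x).

An antiderivative is F(x) = (-x**2*atan(x/2) - 2*x - 4*atan(x/2))/(8*x**2 + 32).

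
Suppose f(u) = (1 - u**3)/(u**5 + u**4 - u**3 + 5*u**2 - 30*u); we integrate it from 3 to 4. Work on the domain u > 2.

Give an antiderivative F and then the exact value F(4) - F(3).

Factor the denominator (u*(u - 2)*(u + 3)*(u**2 + 5)) and decompose: f = -(u + 20)/(45*(u**2 + 5)) + 2/(15*(u + 3)) - 7/(90*(u - 2)) - 1/(30*u); each piece integrates to a log, atan, or power term.
F(u) = -log(u)/30 - 7*log(u - 2)/90 + 2*log(u + 3)/15 - log(u**2 + 5)/90 - 4*sqrt(5)*atan(sqrt(5)*u/5)/45 is an antiderivative of f.
Check: d/du[-log(u)/30 - 7*log(u - 2)/90 + 2*log(u + 3)/15 - log(u**2 + 5)/90 - 4*sqrt(5)*atan(sqrt(5)*u/5)/45] = (1 - u**3)/(u**5 + u**4 - u**3 + 5*u**2 - 30*u) = f(u).
F(4) = -4*sqrt(5)*atan(4*sqrt(5)/5)/45 - 7*log(2)/90 - log(4)/30 - log(21)/90 + 2*log(7)/15; F(3) = -4*sqrt(5)*atan(3*sqrt(5)/5)/45 - log(3)/30 - log(14)/90 + 2*log(6)/15.
Integral = F(4) - F(3) = -2*log(6)/15 - 4*sqrt(5)*atan(4*sqrt(5)/5)/45 - 7*log(2)/90 - log(4)/30 - log(21)/90 + log(14)/90 + log(3)/30 + 4*sqrt(5)*atan(3*sqrt(5)/5)/45 + 2*log(7)/15.

Antiderivative: F(u) = -log(u)/30 - 7*log(u - 2)/90 + 2*log(u + 3)/15 - log(u**2 + 5)/90 - 4*sqrt(5)*atan(sqrt(5)*u/5)/45; value = -2*log(6)/15 - 4*sqrt(5)*atan(4*sqrt(5)/5)/45 - 7*log(2)/90 - log(4)/30 - log(21)/90 + log(14)/90 + log(3)/30 + 4*sqrt(5)*atan(3*sqrt(5)/5)/45 + 2*log(7)/15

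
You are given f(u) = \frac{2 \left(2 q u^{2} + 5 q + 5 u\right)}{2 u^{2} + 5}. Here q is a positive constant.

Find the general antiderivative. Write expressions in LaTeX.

Check any antiderivative F(u) by computing F'(u) and comparing it with f(u).
Check: d/du[2 q u + \frac{5 \log{\left(2 u^{2} + 5 \right)}}{2}] = \frac{4 q u^{2} + 10 q + 10 u}{2 u^{2} + 5}, which equals f(u).

F(u) = 2 q u + \frac{5 \log{\left(2 u^{2} + 5 \right)}}{2} + C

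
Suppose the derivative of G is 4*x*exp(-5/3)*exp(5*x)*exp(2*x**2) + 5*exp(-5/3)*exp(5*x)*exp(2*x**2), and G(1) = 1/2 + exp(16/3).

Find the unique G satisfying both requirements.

G(x) = (2*exp(2*x**2 + 5*x - 5/3) + 1)/2

G'(x) matches the chain-rule pattern g'(h)*h' with inner function h(x) = 2*x**2 + 5*x - 5/3; substituting u = h(x) collapses the integral.
A general antiderivative is exp(2*x**2 + 5*x - 5/3) + C.
The condition gives C = 1/2 + exp(16/3) - (exp(16/3)) = 1/2.
So G(x) = (2*exp(2*x**2 + 5*x - 5/3) + 1)/2.
Check: d/dx[(2*exp(2*x**2 + 5*x - 5/3) + 1)/2] = 4*x*exp(-5/3)*exp(5*x)*exp(2*x**2) + 5*exp(-5/3)*exp(5*x)*exp(2*x**2) = G'(x).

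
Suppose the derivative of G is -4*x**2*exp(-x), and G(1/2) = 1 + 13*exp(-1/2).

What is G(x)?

G(x) = (4*x**2 + 8*x + exp(x) + 8)*exp(-x)

G'(x) has the shape u'v + uv' for u = 4*x**2 + 8*x + 8 and v = exp(-x) — it is the derivative of the product u*v.
A general antiderivative is (4*x**2 + 8*x + 8)*exp(-x) + C.
The condition gives C = 1 + 13*exp(-1/2) - (13*exp(-1/2)) = 1.
So G(x) = (4*x**2 + 8*x + exp(x) + 8)*exp(-x).
Check: d/dx[(4*x**2 + 8*x + exp(x) + 8)*exp(-x)] = -4*x**2*exp(-x) = G'(x).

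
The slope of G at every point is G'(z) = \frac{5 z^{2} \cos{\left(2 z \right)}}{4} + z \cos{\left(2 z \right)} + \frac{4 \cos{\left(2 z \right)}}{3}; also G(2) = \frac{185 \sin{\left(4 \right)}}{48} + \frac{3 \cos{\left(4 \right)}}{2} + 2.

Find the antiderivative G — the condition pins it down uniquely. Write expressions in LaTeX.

G(z) = \frac{30 z^{2} \sin{\left(2 z \right)} + 24 z \sin{\left(2 z \right)} + 30 z \cos{\left(2 z \right)} + 17 \sin{\left(2 z \right)} + 12 \cos{\left(2 z \right)} + 96}{48}

Integrate term by term and add the pieces.
A general antiderivative is \frac{5 z^{2} \sin{\left(2 z \right)}}{8} + \frac{z \sin{\left(2 z \right)}}{2} + \frac{5 z \cos{\left(2 z \right)}}{8} + \frac{17 \sin{\left(2 z \right)}}{48} + \frac{\cos{\left(2 z \right)}}{4} + C.
The condition gives C = \frac{185 \sin{\left(4 \right)}}{48} + \frac{3 \cos{\left(4 \right)}}{2} + 2 - (\frac{185 \sin{\left(4 \right)}}{48} + \frac{3 \cos{\left(4 \right)}}{2}) = 2.
So G(z) = \frac{30 z^{2} \sin{\left(2 z \right)} + 24 z \sin{\left(2 z \right)} + 30 z \cos{\left(2 z \right)} + 17 \sin{\left(2 z \right)} + 12 \cos{\left(2 z \right)} + 96}{48}.
Check: d/dz[\frac{30 z^{2} \sin{\left(2 z \right)} + 24 z \sin{\left(2 z \right)} + 30 z \cos{\left(2 z \right)} + 17 \sin{\left(2 z \right)} + 12 \cos{\left(2 z \right)} + 96}{48}] = \frac{5 z^{2} \cos{\left(2 z \right)}}{4} + z \cos{\left(2 z \right)} + \frac{4 \cos{\left(2 z \right)}}{3} = G'(z).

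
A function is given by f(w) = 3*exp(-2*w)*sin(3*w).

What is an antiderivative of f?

Differentiate the proposed F(w) back; it has to land on f(w) exactly.
Check: d/dw[-3*(2*sin(3*w) + 3*cos(3*w))*exp(-2*w)/13] = 3*exp(-2*w)*sin(3*w) = f(w).

An antiderivative is F(w) = -3*(2*sin(3*w) + 3*cos(3*w))*exp(-2*w)/13.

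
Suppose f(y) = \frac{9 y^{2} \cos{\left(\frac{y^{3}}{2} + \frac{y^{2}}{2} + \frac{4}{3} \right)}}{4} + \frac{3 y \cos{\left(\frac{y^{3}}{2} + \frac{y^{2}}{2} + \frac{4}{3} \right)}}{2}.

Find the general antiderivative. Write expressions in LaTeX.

The substitution u = \frac{y^{3}}{2} + \frac{y^{2}}{2} + \frac{4}{3} works: f is exactly (dF/du)*(du/dy) for that inner function.
Check: d/dy[\frac{3 \sin{\left(\frac{y^{3}}{2} + \frac{y^{2}}{2} + \frac{4}{3} \right)}}{2}] = \frac{9 y^{2} \cos{\left(\frac{y^{3}}{2} + \frac{y^{2}}{2} + \frac{4}{3} \right)}}{4} + \frac{3 y \cos{\left(\frac{y^{3}}{2} + \frac{y^{2}}{2} + \frac{4}{3} \right)}}{2} = f(y).

F(y) = \frac{3 \sin{\left(\frac{y^{3}}{2} + \frac{y^{2}}{2} + \frac{4}{3} \right)}}{2} + C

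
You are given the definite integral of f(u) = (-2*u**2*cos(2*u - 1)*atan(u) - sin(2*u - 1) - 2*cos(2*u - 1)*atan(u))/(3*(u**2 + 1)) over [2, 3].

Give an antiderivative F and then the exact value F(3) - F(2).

Recognize the product-rule pattern: f = v'r + vr' with v = -atan(u)/3, r = sin(2*u - 1), so integration by parts undoes it.
F(u) = -sin(2*u - 1)*atan(u)/3 is an antiderivative of f.
Check: d/du[-sin(2*u - 1)*atan(u)/3] = (-2*u**2*cos(2*u - 1)*atan(u) - sin(2*u - 1) - 2*cos(2*u - 1)*atan(u))/(3*u**2 + 3), which equals f(u).
F(3) = -sin(5)*atan(3)/3; F(2) = -sin(3)*atan(2)/3.
Integral = F(3) - F(2) = sin(3)*atan(2)/3 - sin(5)*atan(3)/3.

Antiderivative: F(u) = -sin(2*u - 1)*atan(u)/3; value = sin(3)*atan(2)/3 - sin(5)*atan(3)/3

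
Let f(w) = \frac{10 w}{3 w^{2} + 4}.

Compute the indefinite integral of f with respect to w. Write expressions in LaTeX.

f matches the chain-rule pattern g'(h)*h' with inner function h(w) = \frac{3 w^{2}}{2} + 2; substituting u = h(w) collapses the integral.
Check: d/dw[\frac{5 \log{\left(\frac{3 w^{2}}{2} + 2 \right)}}{3}] = \frac{10 w}{3 w^{2} + 4} = f(w).

F(w) = \frac{5 \log{\left(\frac{3 w^{2}}{2} + 2 \right)}}{3} + C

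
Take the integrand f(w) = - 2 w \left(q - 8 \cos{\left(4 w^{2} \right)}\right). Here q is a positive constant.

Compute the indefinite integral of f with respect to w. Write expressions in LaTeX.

F(w) = - q w^{2} + 2 \sin{\left(4 w^{2} \right)} + C

Whatever form F(w) takes, F'(w) = f(w) is non-negotiable.
Check: d/dw[- q w^{2} + 2 \sin{\left(4 w^{2} \right)}] = - 2 q w + 16 w \cos{\left(4 w^{2} \right)}, which equals f(w).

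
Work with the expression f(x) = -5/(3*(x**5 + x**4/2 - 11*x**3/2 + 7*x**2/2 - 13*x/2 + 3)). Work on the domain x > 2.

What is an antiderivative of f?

An antiderivative is F(x) = -2*log(x - 2)/45 + 16*log(x - 1/2)/63 - log(x + 3)/105 - log(x**2 + 1)/10 - atan(x)/15.

The denominator factors as 3*(x - 2)*(x + 3)*(2*x - 1)*(x**2 + 1); partial fractions split f into directly integrable pieces: -(3*x + 1)/(15*(x**2 + 1)) + 32/(63*(2*x - 1)) - 1/(105*(x + 3)) - 2/(45*(x - 2)).
Check: d/dx[-2*log(x - 2)/45 + 16*log(x - 1/2)/63 - log(x + 3)/105 - log(x**2 + 1)/10 - atan(x)/15] = -10/(6*x**5 + 3*x**4 - 33*x**3 + 21*x**2 - 39*x + 18), which equals f(x).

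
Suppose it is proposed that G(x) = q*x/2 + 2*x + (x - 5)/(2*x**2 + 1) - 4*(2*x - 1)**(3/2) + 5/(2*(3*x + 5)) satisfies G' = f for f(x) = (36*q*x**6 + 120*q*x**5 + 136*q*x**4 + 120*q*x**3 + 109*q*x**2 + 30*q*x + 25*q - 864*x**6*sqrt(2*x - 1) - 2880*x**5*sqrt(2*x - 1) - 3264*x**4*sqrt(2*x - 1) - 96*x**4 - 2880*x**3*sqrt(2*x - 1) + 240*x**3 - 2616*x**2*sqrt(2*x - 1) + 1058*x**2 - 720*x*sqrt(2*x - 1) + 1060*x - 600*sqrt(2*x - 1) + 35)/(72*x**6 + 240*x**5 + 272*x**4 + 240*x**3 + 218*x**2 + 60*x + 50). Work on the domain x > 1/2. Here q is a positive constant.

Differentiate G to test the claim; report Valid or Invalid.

d/dx[G] = (36*q*x**6 + 120*q*x**5 + 136*q*x**4 + 120*q*x**3 + 109*q*x**2 + 30*q*x + 25*q - 864*x**6*sqrt(2*x - 1) + 144*x**6 - 2880*x**5*sqrt(2*x - 1) + 480*x**5 - 3264*x**4*sqrt(2*x - 1) + 448*x**4 - 2880*x**3*sqrt(2*x - 1) + 720*x**3 - 2616*x**2*sqrt(2*x - 1) + 1494*x**2 - 720*x*sqrt(2*x - 1) + 1180*x - 600*sqrt(2*x - 1) + 135)/(72*x**6 + 240*x**5 + 272*x**4 + 240*x**3 + 218*x**2 + 60*x + 50)
d/dx[G] - f(x) = 2 != 0.

Invalid: d/dx[G] - f = 2, which is not 0.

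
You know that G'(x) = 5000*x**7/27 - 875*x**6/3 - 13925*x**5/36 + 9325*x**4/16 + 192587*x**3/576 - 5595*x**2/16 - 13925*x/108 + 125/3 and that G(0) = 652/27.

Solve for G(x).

G(x) = 625*x**8/27 - 125*x**7/3 - 13925*x**6/216 + 1865*x**5/16 + 192587*x**4/2304 - 1865*x**3/16 - 13925*x**2/216 + 125*x/3 + 652/27

The substitution u = 5*x**2/3 - 3*x/4 - 5/3 works: G'(x) is exactly (dG/du)*(du/dx) for that inner function.
A general antiderivative is 3*(5*x**2/3 - 3*x/4 - 5/3)**4 + C.
The condition gives C = 652/27 - (625/27) = 1.
So G(x) = 625*x**8/27 - 125*x**7/3 - 13925*x**6/216 + 1865*x**5/16 + 192587*x**4/2304 - 1865*x**3/16 - 13925*x**2/216 + 125*x/3 + 652/27.
Check: d/dx[625*x**8/27 - 125*x**7/3 - 13925*x**6/216 + 1865*x**5/16 + 192587*x**4/2304 - 1865*x**3/16 - 13925*x**2/216 + 125*x/3 + 652/27] = 5000*x**7/27 - 875*x**6/3 - 13925*x**5/36 + 9325*x**4/16 + 192587*x**3/576 - 5595*x**2/16 - 13925*x/108 + 125/3 = G'(x).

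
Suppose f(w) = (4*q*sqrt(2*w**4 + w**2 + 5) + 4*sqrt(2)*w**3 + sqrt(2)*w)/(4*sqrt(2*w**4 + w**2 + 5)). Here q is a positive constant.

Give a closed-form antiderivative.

An antiderivative is F(w) = q*w + sqrt(w**4 + w**2/2 + 5/2)/2.

For F(w) to be correct the identity F'(w) - f(w) = 0 must hold.
Check: d/dw[q*w + sqrt(w**4 + w**2/2 + 5/2)/2] = (4*q*sqrt(2*w**4 + w**2 + 5) + 4*sqrt(2)*w**3 + sqrt(2)*w)/(4*sqrt(2*w**4 + w**2 + 5)) = f(w).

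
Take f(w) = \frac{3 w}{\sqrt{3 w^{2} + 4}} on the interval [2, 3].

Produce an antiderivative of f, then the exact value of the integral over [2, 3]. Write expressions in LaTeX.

f matches the chain-rule pattern g'(h)*h' with inner function h(w) = 3 w^{2} + 4; substituting u = h(w) collapses the integral.
F(w) = \sqrt{3 w^{2} + 4} is an antiderivative of f.
Check: d/dw[\sqrt{3 w^{2} + 4}] = \frac{3 w}{\sqrt{3 w^{2} + 4}} = f(w).
F(3) = \sqrt{31}; F(2) = 4.
Integral = F(3) - F(2) = -4 + \sqrt{31}.

Antiderivative: F(w) = \sqrt{3 w^{2} + 4}; value = -4 + \sqrt{31}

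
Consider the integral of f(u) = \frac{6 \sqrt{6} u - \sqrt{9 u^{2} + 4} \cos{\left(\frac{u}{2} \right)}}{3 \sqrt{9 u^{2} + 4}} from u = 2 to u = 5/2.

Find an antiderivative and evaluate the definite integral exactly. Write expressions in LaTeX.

Antiderivative: F(u) = - \frac{2 \left(- \sqrt{6} \sqrt{9 u^{2} + 4} + 3 \sin{\left(\frac{u}{2} \right)}\right)}{9}; value = - \frac{8 \sqrt{15}}{9} - \frac{2 \sin{\left(\frac{5}{4} \right)}}{3} + \frac{2 \sin{\left(1 \right)}}{3} + \frac{\sqrt{1446}}{9}

Any candidate F(u) must reproduce f(u) exactly when differentiated.
F(u) = - \frac{2 \left(- \sqrt{6} \sqrt{9 u^{2} + 4} + 3 \sin{\left(\frac{u}{2} \right)}\right)}{9} is an antiderivative of f.
Check: d/du[- \frac{2 \left(- \sqrt{6} \sqrt{9 u^{2} + 4} + 3 \sin{\left(\frac{u}{2} \right)}\right)}{9}] = \frac{6 \sqrt{6} u - \sqrt{9 u^{2} + 4} \cos{\left(\frac{u}{2} \right)}}{3 \sqrt{9 u^{2} + 4}} = f(u).
F(5/2) = - \frac{2 \sin{\left(\frac{5}{4} \right)}}{3} + \frac{\sqrt{1446}}{9}; F(2) = - \frac{2 \sin{\left(1 \right)}}{3} + \frac{8 \sqrt{15}}{9}.
Integral = F(5/2) - F(2) = - \frac{8 \sqrt{15}}{9} - \frac{2 \sin{\left(\frac{5}{4} \right)}}{3} + \frac{2 \sin{\left(1 \right)}}{3} + \frac{\sqrt{1446}}{9}.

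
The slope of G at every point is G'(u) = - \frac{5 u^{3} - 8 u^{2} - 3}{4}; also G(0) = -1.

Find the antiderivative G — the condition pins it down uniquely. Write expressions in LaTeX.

G(u) = - \frac{15 u^{4} - 32 u^{3} - 36 u + 48}{48}

The proposed G(u) is checked by its d/du: the result must match the given G'(u).
A general antiderivative is - \frac{5 u^{4}}{16} + \frac{2 u^{3}}{3} + \frac{3 u}{4} + C.
The condition gives C = -1 - (0) = -1.
So G(u) = - \frac{15 u^{4} - 32 u^{3} - 36 u + 48}{48}.
Check: d/du[- \frac{15 u^{4} - 32 u^{3} - 36 u + 48}{48}] = - \frac{5 u^{3}}{4} + 2 u^{2} + \frac{3}{4}, which equals G'(u).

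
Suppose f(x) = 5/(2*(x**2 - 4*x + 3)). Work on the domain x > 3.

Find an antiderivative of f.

Factor the denominator (2*(x - 3)*(x - 1)) and decompose: f = -5/(4*(x - 1)) + 5/(4*(x - 3)); each piece integrates to a log, atan, or power term.
Check: d/dx[5*log(x - 3)/4 - 5*log(x - 1)/4] = 5/(2*x**2 - 8*x + 6), which equals f(x).

An antiderivative is F(x) = 5*log(x - 3)/4 - 5*log(x - 1)/4.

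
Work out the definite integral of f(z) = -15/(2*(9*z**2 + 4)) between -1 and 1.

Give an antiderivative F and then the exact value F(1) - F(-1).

Antiderivative: F(z) = -5*atan(3*z/2)/4; value = -5*atan(3/2)/2

Check any antiderivative F(z) by computing F'(z) and comparing it with f(z).
F(z) = -5*atan(3*z/2)/4 is an antiderivative of f.
Check: d/dz[-5*atan(3*z/2)/4] = -15/(18*z**2 + 8), which equals f(z).
F(1) = -5*atan(3/2)/4; F(-1) = 5*atan(3/2)/4.
Integral = F(1) - F(-1) = -5*atan(3/2)/2.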